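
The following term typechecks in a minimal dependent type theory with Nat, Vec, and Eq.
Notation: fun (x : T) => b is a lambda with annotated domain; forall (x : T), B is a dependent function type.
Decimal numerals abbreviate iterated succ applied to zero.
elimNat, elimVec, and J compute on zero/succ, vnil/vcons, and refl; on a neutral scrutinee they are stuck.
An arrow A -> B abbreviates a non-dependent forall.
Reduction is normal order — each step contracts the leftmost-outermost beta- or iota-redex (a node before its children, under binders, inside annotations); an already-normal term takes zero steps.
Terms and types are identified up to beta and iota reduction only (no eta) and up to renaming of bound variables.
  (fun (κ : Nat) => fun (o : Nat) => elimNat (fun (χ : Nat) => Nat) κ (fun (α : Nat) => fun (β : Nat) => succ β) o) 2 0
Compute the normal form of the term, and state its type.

resulting normal form:
  2
type:
  Nat
observation: 3 normal-order steps normalize the term, beginning with a beta-redex.


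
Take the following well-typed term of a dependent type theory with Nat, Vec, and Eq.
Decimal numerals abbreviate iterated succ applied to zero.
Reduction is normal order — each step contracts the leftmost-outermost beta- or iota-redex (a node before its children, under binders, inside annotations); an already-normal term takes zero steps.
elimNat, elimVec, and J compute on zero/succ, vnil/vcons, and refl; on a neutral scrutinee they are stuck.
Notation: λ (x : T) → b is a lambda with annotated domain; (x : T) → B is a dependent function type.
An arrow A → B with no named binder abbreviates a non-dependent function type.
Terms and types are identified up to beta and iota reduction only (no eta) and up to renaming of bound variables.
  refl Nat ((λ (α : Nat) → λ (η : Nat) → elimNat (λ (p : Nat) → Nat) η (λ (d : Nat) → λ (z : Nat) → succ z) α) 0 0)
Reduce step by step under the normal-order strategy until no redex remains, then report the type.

reduction (normal order):
  refl Nat ((λ (α : Nat) → λ (η : Nat) → elimNat (λ (p : Nat) → Nat) η (λ (d : Nat) → λ (z : Nat) → succ z) α) 0 0)
  ~> refl Nat ((λ (α : Nat) → elimNat (λ (η : Nat) → Nat) α (λ (p : Nat) → λ (d : Nat) → succ d) 0) 0)
  ~> refl Nat (elimNat (λ (α : Nat) → Nat) 0 (λ (η : Nat) → λ (p : Nat) → succ p) 0)
  ~> refl Nat 0
type:
  Eq Nat 0 0


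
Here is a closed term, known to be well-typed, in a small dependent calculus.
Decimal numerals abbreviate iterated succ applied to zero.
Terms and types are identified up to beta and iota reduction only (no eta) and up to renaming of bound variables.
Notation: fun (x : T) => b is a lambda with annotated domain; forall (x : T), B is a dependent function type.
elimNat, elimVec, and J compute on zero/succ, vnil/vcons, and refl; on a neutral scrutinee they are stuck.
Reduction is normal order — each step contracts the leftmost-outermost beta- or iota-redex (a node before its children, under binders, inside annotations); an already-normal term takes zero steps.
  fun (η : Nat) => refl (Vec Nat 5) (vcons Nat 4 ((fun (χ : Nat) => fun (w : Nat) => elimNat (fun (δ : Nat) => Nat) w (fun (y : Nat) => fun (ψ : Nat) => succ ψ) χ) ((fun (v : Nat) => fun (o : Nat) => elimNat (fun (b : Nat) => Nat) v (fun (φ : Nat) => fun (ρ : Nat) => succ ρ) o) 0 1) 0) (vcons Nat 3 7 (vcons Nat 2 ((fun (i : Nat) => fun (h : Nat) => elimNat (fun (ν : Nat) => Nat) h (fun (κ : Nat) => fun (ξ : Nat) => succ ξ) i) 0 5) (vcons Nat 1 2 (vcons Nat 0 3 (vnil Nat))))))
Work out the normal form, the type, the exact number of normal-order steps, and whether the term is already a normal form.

reduced normal form:
  fun (η : Nat) => refl (Vec Nat 5) (vcons Nat 4 1 (vcons Nat 3 7 (vcons Nat 2 5 (vcons Nat 1 2 (vcons Nat 0 3 (vnil Nat))))))
type:
  forall (η : Nat), Eq (Vec Nat 5) (vcons Nat 4 1 (vcons Nat 3 7 (vcons Nat 2 5 (vcons Nat 1 2 (vcons Nat 0 3 (vnil Nat)))))) (vcons Nat 4 1 (vcons Nat 3 7 (vcons Nat 2 5 (vcons Nat 1 2 (vcons Nat 0 3 (vnil Nat))))))
reduction steps (normal order): 15
started in normal form: no
first contracted redex: a beta-redex


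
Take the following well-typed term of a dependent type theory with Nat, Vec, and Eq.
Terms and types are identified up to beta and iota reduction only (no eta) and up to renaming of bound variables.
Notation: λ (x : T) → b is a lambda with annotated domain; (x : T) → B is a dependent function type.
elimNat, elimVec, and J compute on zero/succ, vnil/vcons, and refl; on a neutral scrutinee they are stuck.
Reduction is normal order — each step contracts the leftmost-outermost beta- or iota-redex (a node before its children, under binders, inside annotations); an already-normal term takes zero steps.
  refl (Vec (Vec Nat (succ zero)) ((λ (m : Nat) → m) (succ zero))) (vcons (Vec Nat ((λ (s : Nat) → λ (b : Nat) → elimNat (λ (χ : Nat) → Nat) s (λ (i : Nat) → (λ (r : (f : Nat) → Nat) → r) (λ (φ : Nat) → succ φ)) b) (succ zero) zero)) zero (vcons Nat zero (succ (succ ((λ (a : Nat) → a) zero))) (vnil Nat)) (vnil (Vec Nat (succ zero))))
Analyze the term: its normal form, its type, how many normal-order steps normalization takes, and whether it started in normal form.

resulting normal form:
  refl (Vec (Vec Nat (succ zero)) (succ zero)) (vcons (Vec Nat (succ zero)) zero (vcons Nat zero (succ (succ zero)) (vnil Nat)) (vnil (Vec Nat (succ zero))))
type:
  Eq (Vec (Vec Nat (succ zero)) (succ zero)) (vcons (Vec Nat (succ zero)) zero (vcons Nat zero (succ (succ zero)) (vnil Nat)) (vnil (Vec Nat (succ zero)))) (vcons (Vec Nat (succ zero)) zero (vcons Nat zero (succ (succ zero)) (vnil Nat)) (vnil (Vec Nat (succ zero))))
reduction steps (normal order): 5
already normal: no
first contracted redex: a beta-redex


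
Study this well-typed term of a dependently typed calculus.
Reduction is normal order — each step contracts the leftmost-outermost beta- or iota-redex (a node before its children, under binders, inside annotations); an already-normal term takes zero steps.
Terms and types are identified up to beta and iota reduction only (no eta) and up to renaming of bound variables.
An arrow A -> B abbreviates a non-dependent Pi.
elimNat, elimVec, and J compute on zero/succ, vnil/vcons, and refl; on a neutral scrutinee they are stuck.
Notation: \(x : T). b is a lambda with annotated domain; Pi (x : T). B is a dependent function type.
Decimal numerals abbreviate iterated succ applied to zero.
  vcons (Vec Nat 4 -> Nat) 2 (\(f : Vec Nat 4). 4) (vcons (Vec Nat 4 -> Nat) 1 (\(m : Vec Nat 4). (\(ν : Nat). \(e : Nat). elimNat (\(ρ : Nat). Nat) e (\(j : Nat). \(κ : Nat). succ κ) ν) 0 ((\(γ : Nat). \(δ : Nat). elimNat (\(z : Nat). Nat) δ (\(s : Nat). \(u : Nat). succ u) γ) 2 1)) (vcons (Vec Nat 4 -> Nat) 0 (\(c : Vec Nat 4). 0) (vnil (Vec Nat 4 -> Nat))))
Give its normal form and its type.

reduced normal form:
  vcons (Vec Nat 4 -> Nat) 2 (\(f : Vec Nat 4). 4) (vcons (Vec Nat 4 -> Nat) 1 (\(m : Vec Nat 4). 3) (vcons (Vec Nat 4 -> Nat) 0 (\(ν : Vec Nat 4). 0) (vnil (Vec Nat 4 -> Nat))))
type:
  Vec (Vec Nat 4 -> Nat) 3
observation: 12 normal-order steps normalize the term, beginning with a beta-redex.


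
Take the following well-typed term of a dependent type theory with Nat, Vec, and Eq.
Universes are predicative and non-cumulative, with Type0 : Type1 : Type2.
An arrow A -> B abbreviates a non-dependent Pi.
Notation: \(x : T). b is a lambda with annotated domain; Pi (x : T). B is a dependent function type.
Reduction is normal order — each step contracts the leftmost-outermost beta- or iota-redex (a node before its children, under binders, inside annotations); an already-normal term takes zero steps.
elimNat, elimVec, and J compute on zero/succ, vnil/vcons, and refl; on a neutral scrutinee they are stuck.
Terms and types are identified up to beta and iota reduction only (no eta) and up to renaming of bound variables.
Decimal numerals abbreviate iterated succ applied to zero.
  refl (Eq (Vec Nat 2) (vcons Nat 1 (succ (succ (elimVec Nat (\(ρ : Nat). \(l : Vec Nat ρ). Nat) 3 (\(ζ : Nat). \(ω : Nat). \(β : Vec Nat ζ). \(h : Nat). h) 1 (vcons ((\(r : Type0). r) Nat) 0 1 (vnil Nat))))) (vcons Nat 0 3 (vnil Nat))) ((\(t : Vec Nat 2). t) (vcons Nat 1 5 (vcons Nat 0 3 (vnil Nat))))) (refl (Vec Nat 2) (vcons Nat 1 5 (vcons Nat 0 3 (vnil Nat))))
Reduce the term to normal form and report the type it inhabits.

resulting normal form:
  refl (Eq (Vec Nat 2) (vcons Nat 1 5 (vcons Nat 0 3 (vnil Nat))) (vcons Nat 1 5 (vcons Nat 0 3 (vnil Nat)))) (refl (Vec Nat 2) (vcons Nat 1 5 (vcons Nat 0 3 (vnil Nat))))
inferred type:
  Eq (Eq (Vec Nat 2) (vcons Nat 1 5 (vcons Nat 0 3 (vnil Nat))) (vcons Nat 1 5 (vcons Nat 0 3 (vnil Nat)))) (refl (Vec Nat 2) (vcons Nat 1 5 (vcons Nat 0 3 (vnil Nat)))) (refl (Vec Nat 2) (vcons Nat 1 5 (vcons Nat 0 3 (vnil Nat))))
observation: the leftmost-outermost redex is an elimVec iota-redex, and normalization takes 7 steps.


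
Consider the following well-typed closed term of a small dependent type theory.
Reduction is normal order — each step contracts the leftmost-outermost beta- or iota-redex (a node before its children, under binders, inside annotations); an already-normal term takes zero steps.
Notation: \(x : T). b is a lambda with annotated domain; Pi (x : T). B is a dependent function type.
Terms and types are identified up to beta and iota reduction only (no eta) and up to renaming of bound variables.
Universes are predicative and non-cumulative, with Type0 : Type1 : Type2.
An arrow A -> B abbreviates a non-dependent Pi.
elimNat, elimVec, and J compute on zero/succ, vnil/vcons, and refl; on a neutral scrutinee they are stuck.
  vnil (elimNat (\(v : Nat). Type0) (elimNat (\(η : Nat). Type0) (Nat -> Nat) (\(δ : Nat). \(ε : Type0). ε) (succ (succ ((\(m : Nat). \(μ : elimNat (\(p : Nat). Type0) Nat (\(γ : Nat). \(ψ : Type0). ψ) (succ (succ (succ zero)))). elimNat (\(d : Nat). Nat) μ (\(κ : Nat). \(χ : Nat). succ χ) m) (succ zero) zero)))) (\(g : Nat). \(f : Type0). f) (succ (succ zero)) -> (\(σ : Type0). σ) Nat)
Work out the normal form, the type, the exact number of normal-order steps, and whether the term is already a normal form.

normal form:
  vnil ((Nat -> Nat) -> Nat)
the term's type:
  Vec ((Nat -> Nat) -> Nat) zero
normal-order step count: 24
started in normal form: no
first contracted redex: an elimNat iota-redex


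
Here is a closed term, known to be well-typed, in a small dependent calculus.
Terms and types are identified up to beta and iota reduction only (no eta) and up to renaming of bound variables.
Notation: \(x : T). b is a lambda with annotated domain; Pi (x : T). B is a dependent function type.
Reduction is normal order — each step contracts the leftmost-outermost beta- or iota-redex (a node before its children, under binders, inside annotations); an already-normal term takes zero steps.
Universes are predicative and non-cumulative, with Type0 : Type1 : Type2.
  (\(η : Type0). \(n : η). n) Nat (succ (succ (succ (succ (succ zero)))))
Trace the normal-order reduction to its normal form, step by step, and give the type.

normal-order reduction sequence:
  (\(η : Type0). \(n : η). n) Nat (succ (succ (succ (succ (succ zero)))))
  ~> (\(η : Nat). η) (succ (succ (succ (succ (succ zero)))))
  ~> succ (succ (succ (succ (succ zero))))
the term's type:
  Nat


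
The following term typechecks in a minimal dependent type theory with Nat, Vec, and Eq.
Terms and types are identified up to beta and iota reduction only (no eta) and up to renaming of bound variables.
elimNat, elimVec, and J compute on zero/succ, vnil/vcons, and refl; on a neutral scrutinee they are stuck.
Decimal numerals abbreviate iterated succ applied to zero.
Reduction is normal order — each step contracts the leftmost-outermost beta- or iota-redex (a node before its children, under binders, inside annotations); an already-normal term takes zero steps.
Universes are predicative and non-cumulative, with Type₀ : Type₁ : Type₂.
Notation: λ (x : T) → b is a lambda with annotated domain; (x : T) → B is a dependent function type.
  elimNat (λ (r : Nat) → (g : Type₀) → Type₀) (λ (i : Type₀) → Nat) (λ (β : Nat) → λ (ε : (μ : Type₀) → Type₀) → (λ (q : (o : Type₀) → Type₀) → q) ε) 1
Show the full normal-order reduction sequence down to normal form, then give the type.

normal-order reduction sequence:
  elimNat (λ (r : Nat) → (g : Type₀) → Type₀) (λ (i : Type₀) → Nat) (λ (β : Nat) → λ (ε : (μ : Type₀) → Type₀) → (λ (q : (o : Type₀) → Type₀) → q) ε) 1
  ~> (λ (r : Nat) → λ (g : (i : Type₀) → Type₀) → (λ (β : (ε : Type₀) → Type₀) → β) g) 0 (elimNat (λ (μ : Nat) → (q : Type₀) → Type₀) (λ (o : Type₀) → Nat) (λ (ω : Nat) → λ (e : (f : Type₀) → Type₀) → (λ (s : (j : Type₀) → Type₀) → s) e) 0)
  ~> (λ (r : (g : Type₀) → Type₀) → (λ (i : (β : Type₀) → Type₀) → i) r) (elimNat (λ (ε : Nat) → (μ : Type₀) → Type₀) (λ (q : Type₀) → Nat) (λ (o : Nat) → λ (ω : (e : Type₀) → Type₀) → (λ (f : (s : Type₀) → Type₀) → f) ω) 0)
  ~> (λ (r : (g : Type₀) → Type₀) → r) (elimNat (λ (i : Nat) → (β : Type₀) → Type₀) (λ (ε : Type₀) → Nat) (λ (μ : Nat) → λ (q : (o : Type₀) → Type₀) → (λ (ω : (e : Type₀) → Type₀) → ω) q) 0)
  ~> elimNat (λ (r : Nat) → (g : Type₀) → Type₀) (λ (i : Type₀) → Nat) (λ (β : Nat) → λ (ε : (μ : Type₀) → Type₀) → (λ (q : (o : Type₀) → Type₀) → q) ε) 0
  ~> λ (r : Type₀) → Nat
the term's type:
  (r : Type₀) → Type₀


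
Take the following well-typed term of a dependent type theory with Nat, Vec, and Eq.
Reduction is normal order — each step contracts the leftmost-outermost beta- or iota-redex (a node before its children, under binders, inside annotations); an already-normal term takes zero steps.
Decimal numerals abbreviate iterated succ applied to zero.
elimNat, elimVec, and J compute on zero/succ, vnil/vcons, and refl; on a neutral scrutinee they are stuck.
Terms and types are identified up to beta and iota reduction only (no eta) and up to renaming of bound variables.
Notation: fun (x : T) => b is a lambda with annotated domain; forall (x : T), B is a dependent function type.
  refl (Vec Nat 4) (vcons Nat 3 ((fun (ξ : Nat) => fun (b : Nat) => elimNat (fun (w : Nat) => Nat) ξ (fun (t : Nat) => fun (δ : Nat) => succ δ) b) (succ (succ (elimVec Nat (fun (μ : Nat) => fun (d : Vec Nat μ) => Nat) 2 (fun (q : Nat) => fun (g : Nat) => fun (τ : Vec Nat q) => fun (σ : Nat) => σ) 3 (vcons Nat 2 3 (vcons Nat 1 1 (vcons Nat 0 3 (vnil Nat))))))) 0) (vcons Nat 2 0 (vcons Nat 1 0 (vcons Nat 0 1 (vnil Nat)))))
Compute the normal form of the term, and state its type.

resulting normal form:
  refl (Vec Nat 4) (vcons Nat 3 4 (vcons Nat 2 0 (vcons Nat 1 0 (vcons Nat 0 1 (vnil Nat)))))
type:
  Eq (Vec Nat 4) (vcons Nat 3 4 (vcons Nat 2 0 (vcons Nat 1 0 (vcons Nat 0 1 (vnil Nat))))) (vcons Nat 3 4 (vcons Nat 2 0 (vcons Nat 1 0 (vcons Nat 0 1 (vnil Nat)))))


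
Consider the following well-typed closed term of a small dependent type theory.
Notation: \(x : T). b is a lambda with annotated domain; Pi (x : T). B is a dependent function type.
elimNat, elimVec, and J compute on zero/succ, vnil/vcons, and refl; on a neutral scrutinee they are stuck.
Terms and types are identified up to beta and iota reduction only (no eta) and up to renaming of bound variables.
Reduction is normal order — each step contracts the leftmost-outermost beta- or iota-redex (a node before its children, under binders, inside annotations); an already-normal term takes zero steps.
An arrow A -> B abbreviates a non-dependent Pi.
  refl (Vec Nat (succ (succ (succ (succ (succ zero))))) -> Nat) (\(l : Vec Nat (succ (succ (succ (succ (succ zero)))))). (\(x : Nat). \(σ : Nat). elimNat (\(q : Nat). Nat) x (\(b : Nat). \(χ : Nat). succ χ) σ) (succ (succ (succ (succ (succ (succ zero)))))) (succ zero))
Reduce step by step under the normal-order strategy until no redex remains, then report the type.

reduction (normal order):
  refl (Vec Nat (succ (succ (succ (succ (succ zero))))) -> Nat) (\(l : Vec Nat (succ (succ (succ (succ (succ zero)))))). (\(x : Nat). \(σ : Nat). elimNat (\(q : Nat). Nat) x (\(b : Nat). \(χ : Nat). succ χ) σ) (succ (succ (succ (succ (succ (succ zero)))))) (succ zero))
  ~> refl (Vec Nat (succ (succ (succ (succ (succ zero))))) -> Nat) (\(l : Vec Nat (succ (succ (succ (succ (succ zero)))))). (\(x : Nat). elimNat (\(σ : Nat). Nat) (succ (succ (succ (succ (succ (succ zero)))))) (\(q : Nat). \(b : Nat). succ b) x) (succ zero))
  ~> refl (Vec Nat (succ (succ (succ (succ (succ zero))))) -> Nat) (\(l : Vec Nat (succ (succ (succ (succ (succ zero)))))). elimNat (\(x : Nat). Nat) (succ (succ (succ (succ (succ (succ zero)))))) (\(σ : Nat). \(q : Nat). succ q) (succ zero))
  ~> refl (Vec Nat (succ (succ (succ (succ (succ zero))))) -> Nat) (\(l : Vec Nat (succ (succ (succ (succ (succ zero)))))). (\(x : Nat). \(σ : Nat). succ σ) zero (elimNat (\(q : Nat). Nat) (succ (succ (succ (succ (succ (succ zero)))))) (\(b : Nat). \(χ : Nat). succ χ) zero))
  ~> refl (Vec Nat (succ (succ (succ (succ (succ zero))))) -> Nat) (\(l : Vec Nat (succ (succ (succ (succ (succ zero)))))). (\(x : Nat). succ x) (elimNat (\(σ : Nat). Nat) (succ (succ (succ (succ (succ (succ zero)))))) (\(q : Nat). \(b : Nat). succ b) zero))
  ~> refl (Vec Nat (succ (succ (succ (succ (succ zero))))) -> Nat) (\(l : Vec Nat (succ (succ (succ (succ (succ zero)))))). succ (elimNat (\(x : Nat). Nat) (succ (succ (succ (succ (succ (succ zero)))))) (\(σ : Nat). \(q : Nat). succ q) zero))
  ~> refl (Vec Nat (succ (succ (succ (succ (succ zero))))) -> Nat) (\(l : Vec Nat (succ (succ (succ (succ (succ zero)))))). succ (succ (succ (succ (succ (succ (succ zero)))))))
inferred type:
  Eq (Vec Nat (succ (succ (succ (succ (succ zero))))) -> Nat) (\(l : Vec Nat (succ (succ (succ (succ (succ zero)))))). succ (succ (succ (succ (succ (succ (succ zero))))))) (\(x : Vec Nat (succ (succ (succ (succ (succ zero)))))). succ (succ (succ (succ (succ (succ (succ zero)))))))


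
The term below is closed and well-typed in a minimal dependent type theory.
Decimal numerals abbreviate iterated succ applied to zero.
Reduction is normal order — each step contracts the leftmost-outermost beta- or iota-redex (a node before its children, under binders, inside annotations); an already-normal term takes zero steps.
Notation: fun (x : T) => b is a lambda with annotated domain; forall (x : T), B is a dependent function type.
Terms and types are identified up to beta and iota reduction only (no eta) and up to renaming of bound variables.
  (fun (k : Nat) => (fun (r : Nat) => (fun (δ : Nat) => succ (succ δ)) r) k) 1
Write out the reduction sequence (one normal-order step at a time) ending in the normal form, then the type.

normal-order reduction sequence:
  (fun (k : Nat) => (fun (r : Nat) => (fun (δ : Nat) => succ (succ δ)) r) k) 1
  ~> (fun (k : Nat) => (fun (r : Nat) => succ (succ r)) k) 1
  ~> (fun (k : Nat) => succ (succ k)) 1
  ~> 3
inferred type:
  Nat


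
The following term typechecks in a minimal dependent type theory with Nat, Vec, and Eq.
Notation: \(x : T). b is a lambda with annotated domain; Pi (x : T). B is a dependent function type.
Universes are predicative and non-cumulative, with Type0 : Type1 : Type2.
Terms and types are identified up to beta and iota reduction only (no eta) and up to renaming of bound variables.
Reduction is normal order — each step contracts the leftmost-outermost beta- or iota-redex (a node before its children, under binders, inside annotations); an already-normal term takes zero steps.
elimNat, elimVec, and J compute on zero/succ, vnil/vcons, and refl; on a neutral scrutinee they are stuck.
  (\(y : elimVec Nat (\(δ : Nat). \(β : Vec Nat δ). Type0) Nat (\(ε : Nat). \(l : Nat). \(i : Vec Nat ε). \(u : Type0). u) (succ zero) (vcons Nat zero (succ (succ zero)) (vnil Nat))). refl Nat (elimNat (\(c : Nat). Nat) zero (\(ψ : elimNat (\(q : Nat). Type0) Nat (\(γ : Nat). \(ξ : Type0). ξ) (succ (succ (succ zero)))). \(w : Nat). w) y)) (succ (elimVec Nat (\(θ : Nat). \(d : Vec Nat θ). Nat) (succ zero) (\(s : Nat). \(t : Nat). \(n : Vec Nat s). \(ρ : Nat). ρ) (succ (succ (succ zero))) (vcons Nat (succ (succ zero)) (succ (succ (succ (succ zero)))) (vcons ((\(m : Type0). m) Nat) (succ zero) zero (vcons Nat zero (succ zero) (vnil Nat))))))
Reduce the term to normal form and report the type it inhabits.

reduced normal form:
  refl Nat zero
the term's type:
  Eq Nat zero zero


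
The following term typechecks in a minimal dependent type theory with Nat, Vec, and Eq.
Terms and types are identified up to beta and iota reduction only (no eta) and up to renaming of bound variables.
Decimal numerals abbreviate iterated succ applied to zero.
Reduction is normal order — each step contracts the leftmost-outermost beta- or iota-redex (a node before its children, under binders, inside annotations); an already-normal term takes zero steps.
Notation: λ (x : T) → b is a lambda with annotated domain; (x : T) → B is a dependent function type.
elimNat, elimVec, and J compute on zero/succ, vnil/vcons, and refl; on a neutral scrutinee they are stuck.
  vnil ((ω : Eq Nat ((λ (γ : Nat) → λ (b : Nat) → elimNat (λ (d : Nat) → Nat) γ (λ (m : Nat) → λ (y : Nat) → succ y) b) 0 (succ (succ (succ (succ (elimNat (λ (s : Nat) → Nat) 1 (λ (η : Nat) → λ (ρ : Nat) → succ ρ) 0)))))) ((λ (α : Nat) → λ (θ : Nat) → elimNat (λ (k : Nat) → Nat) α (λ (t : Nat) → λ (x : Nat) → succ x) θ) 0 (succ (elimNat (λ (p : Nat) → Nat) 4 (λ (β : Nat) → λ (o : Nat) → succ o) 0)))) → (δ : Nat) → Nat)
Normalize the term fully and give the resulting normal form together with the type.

reduced normal form:
  vnil ((ω : Eq Nat 5 5) → (γ : Nat) → Nat)
inferred type:
  Vec ((ω : Eq Nat 5 5) → (γ : Nat) → Nat) 0
observation: the first redex contracted is a beta-redex; the normal form is reached in 38 normal-order steps.


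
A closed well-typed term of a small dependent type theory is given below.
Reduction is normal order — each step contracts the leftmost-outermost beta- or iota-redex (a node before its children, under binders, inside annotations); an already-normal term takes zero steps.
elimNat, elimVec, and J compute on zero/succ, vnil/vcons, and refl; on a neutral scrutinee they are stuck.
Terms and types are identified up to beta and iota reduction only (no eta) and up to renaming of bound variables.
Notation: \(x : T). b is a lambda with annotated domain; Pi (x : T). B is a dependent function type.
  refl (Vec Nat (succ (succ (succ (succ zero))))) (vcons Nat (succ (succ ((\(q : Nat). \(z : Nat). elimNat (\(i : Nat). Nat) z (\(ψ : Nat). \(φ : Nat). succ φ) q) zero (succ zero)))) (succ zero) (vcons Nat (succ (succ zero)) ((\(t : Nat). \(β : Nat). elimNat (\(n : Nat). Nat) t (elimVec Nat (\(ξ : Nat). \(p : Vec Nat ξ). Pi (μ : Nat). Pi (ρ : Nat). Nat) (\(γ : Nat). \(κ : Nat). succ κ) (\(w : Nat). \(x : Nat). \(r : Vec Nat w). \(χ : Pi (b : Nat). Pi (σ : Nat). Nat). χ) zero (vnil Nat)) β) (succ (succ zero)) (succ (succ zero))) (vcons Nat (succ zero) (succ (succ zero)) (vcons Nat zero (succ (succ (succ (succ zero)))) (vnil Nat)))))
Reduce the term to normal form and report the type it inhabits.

reduced normal form:
  refl (Vec Nat (succ (succ (succ (succ zero))))) (vcons Nat (succ (succ (succ zero))) (succ zero) (vcons Nat (succ (succ zero)) (succ (succ (succ (succ zero)))) (vcons Nat (succ zero) (succ (succ zero)) (vcons Nat zero (succ (succ (succ (succ zero)))) (vnil Nat)))))
the term's type:
  Eq (Vec Nat (succ (succ (succ (succ zero))))) (vcons Nat (succ (succ (succ zero))) (succ zero) (vcons Nat (succ (succ zero)) (succ (succ (succ (succ zero)))) (vcons Nat (succ zero) (succ (succ zero)) (vcons Nat zero (succ (succ (succ (succ zero)))) (vnil Nat))))) (vcons Nat (succ (succ (succ zero))) (succ zero) (vcons Nat (succ (succ zero)) (succ (succ (succ (succ zero)))) (vcons Nat (succ zero) (succ (succ zero)) (vcons Nat zero (succ (succ (succ (succ zero)))) (vnil Nat)))))
observation: normalization takes exactly 14 steps under the normal-order strategy.


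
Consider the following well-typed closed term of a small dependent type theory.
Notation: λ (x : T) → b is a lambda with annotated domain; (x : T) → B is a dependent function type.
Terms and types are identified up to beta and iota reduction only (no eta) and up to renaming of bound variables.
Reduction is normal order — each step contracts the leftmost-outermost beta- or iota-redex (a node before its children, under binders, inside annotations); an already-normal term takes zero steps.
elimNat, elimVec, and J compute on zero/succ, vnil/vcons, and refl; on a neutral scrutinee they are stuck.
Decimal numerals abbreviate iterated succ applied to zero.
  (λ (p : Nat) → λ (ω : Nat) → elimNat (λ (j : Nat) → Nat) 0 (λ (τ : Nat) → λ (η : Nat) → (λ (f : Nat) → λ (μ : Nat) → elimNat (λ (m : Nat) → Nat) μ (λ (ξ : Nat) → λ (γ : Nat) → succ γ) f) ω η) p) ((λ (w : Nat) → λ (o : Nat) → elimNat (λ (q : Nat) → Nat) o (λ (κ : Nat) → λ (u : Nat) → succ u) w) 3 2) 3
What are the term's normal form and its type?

reduced normal form:
  15
type:
  Nat
observation: 42 normal-order steps separate the term from its normal form.


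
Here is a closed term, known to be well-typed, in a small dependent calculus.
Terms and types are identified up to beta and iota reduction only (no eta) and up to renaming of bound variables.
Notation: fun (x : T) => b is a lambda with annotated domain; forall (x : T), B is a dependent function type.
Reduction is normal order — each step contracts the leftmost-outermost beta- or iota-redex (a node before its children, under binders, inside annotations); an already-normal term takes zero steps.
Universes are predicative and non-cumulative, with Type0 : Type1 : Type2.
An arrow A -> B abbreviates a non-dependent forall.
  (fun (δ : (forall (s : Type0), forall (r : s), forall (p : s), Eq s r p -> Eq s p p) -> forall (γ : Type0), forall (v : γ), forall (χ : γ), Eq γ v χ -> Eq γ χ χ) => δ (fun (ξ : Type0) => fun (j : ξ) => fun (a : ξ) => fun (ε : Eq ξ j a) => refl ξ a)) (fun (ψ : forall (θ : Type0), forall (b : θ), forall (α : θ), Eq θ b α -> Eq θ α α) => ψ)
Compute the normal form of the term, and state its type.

resulting normal form:
  fun (δ : Type0) => fun (s : δ) => fun (r : δ) => fun (p : Eq δ s r) => refl δ r
type:
  forall (δ : Type0), forall (s : δ), forall (r : δ), Eq δ s r -> Eq δ r r


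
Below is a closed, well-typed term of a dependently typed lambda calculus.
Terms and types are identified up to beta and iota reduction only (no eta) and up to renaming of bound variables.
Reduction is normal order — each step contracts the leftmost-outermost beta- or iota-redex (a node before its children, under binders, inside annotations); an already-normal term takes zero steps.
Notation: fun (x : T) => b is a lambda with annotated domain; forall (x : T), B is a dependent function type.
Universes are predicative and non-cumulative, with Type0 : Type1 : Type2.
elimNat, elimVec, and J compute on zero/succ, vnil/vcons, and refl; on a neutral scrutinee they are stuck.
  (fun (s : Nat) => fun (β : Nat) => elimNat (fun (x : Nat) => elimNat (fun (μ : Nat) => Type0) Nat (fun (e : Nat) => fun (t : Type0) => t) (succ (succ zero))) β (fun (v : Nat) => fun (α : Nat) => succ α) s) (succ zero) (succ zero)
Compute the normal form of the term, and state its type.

normal form:
  succ (succ zero)
the term's type:
  Nat


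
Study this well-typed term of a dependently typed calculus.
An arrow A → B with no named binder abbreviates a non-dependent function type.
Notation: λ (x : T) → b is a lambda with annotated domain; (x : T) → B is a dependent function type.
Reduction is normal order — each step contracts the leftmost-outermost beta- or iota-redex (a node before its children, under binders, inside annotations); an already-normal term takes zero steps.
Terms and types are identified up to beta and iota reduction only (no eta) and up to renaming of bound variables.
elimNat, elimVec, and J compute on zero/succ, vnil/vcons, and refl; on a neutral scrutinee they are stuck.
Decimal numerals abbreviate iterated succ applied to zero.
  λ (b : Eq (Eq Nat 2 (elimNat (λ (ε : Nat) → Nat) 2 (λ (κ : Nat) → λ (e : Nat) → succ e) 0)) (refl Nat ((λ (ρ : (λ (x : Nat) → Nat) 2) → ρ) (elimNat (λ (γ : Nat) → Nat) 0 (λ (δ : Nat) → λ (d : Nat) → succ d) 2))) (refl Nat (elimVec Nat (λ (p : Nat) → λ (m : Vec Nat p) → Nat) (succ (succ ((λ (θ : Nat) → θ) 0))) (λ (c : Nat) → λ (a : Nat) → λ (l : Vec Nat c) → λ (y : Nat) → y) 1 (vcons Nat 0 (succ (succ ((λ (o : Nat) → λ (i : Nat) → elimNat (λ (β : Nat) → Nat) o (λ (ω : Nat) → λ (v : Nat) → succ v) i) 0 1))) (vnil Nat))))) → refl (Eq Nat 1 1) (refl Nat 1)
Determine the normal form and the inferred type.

resulting normal form:
  λ (b : Eq (Eq Nat 2 2) (refl Nat 2) (refl Nat 2)) → refl (Eq Nat 1 1) (refl Nat 1)
inferred type:
  Eq (Eq Nat 2 2) (refl Nat 2) (refl Nat 2) → Eq (Eq Nat 1 1) (refl Nat 1) (refl Nat 1)
observation: normalization takes exactly 16 steps under the normal-order strategy.


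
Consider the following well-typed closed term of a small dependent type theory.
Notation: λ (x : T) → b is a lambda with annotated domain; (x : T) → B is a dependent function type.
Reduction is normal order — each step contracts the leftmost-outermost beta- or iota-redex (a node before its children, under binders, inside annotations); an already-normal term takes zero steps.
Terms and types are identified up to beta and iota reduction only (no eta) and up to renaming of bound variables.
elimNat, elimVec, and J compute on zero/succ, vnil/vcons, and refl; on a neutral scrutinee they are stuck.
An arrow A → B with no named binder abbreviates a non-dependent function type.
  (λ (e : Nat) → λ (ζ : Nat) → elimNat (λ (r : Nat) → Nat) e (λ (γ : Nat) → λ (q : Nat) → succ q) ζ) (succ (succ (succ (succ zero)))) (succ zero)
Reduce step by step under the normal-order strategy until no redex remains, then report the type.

normal-order reduction sequence:
  (λ (e : Nat) → λ (ζ : Nat) → elimNat (λ (r : Nat) → Nat) e (λ (γ : Nat) → λ (q : Nat) → succ q) ζ) (succ (succ (succ (succ zero)))) (succ zero)
  ~> (λ (e : Nat) → elimNat (λ (ζ : Nat) → Nat) (succ (succ (succ (succ zero)))) (λ (r : Nat) → λ (γ : Nat) → succ γ) e) (succ zero)
  ~> elimNat (λ (e : Nat) → Nat) (succ (succ (succ (succ zero)))) (λ (ζ : Nat) → λ (r : Nat) → succ r) (succ zero)
  ~> (λ (e : Nat) → λ (ζ : Nat) → succ ζ) zero (elimNat (λ (r : Nat) → Nat) (succ (succ (succ (succ zero)))) (λ (γ : Nat) → λ (q : Nat) → succ q) zero)
  ~> (λ (e : Nat) → succ e) (elimNat (λ (ζ : Nat) → Nat) (succ (succ (succ (succ zero)))) (λ (r : Nat) → λ (γ : Nat) → succ γ) zero)
  ~> succ (elimNat (λ (e : Nat) → Nat) (succ (succ (succ (succ zero)))) (λ (ζ : Nat) → λ (r : Nat) → succ r) zero)
  ~> succ (succ (succ (succ (succ zero))))
the term's type:
  Nat


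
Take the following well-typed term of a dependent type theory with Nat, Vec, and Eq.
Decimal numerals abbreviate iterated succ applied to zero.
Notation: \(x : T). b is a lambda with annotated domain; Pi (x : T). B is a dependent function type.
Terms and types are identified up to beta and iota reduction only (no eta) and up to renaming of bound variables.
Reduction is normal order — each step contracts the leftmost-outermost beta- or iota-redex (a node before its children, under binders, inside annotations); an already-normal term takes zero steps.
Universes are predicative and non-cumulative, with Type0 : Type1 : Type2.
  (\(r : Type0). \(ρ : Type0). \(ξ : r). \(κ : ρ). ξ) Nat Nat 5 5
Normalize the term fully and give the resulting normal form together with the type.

reduced normal form:
  5
inferred type:
  Nat
observation: contracting a beta-redex first, the term normalizes in 4 steps.


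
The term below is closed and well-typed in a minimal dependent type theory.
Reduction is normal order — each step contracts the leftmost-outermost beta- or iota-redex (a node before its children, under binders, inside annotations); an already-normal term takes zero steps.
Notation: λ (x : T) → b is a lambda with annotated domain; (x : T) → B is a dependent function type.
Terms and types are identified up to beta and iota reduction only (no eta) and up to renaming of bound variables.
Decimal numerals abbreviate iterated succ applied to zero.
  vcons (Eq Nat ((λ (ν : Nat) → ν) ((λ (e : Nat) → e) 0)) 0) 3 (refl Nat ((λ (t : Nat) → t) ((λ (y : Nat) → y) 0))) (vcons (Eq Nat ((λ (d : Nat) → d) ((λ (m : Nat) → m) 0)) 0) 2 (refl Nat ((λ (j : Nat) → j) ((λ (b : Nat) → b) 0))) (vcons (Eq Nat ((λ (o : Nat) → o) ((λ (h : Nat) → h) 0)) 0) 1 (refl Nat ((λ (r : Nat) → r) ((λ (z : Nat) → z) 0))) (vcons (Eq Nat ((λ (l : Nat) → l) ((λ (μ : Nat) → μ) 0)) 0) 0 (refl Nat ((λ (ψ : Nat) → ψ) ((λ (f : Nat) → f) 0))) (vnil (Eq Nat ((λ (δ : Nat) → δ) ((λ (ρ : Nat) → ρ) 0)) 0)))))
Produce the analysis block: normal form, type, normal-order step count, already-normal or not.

reduced normal form:
  vcons (Eq Nat 0 0) 3 (refl Nat 0) (vcons (Eq Nat 0 0) 2 (refl Nat 0) (vcons (Eq Nat 0 0) 1 (refl Nat 0) (vcons (Eq Nat 0 0) 0 (refl Nat 0) (vnil (Eq Nat 0 0)))))
inferred type:
  Vec (Eq Nat 0 0) 4
steps to reach normal form (normal order): 18
term was already normal: no
first redex: a beta-redex


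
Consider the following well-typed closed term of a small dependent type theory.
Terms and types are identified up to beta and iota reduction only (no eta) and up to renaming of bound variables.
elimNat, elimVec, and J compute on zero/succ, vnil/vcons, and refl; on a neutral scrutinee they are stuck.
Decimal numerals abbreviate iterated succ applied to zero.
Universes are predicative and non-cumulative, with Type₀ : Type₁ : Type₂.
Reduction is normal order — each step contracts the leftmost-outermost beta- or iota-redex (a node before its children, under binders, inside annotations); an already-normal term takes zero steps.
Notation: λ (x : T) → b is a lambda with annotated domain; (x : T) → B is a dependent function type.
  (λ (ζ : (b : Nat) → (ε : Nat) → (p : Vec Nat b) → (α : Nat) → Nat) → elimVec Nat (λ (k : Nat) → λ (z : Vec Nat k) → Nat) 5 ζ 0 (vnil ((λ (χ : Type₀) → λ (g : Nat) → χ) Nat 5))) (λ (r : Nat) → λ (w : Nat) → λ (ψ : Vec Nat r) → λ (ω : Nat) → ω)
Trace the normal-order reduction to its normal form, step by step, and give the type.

normal-order reduction sequence:
  (λ (ζ : (b : Nat) → (ε : Nat) → (p : Vec Nat b) → (α : Nat) → Nat) → elimVec Nat (λ (k : Nat) → λ (z : Vec Nat k) → Nat) 5 ζ 0 (vnil ((λ (χ : Type₀) → λ (g : Nat) → χ) Nat 5))) (λ (r : Nat) → λ (w : Nat) → λ (ψ : Vec Nat r) → λ (ω : Nat) → ω)
  ~> elimVec Nat (λ (ζ : Nat) → λ (b : Vec Nat ζ) → Nat) 5 (λ (ε : Nat) → λ (p : Nat) → λ (α : Vec Nat ε) → λ (k : Nat) → k) 0 (vnil ((λ (z : Type₀) → λ (χ : Nat) → z) Nat 5))
  ~> 5
inferred type:
  Nat


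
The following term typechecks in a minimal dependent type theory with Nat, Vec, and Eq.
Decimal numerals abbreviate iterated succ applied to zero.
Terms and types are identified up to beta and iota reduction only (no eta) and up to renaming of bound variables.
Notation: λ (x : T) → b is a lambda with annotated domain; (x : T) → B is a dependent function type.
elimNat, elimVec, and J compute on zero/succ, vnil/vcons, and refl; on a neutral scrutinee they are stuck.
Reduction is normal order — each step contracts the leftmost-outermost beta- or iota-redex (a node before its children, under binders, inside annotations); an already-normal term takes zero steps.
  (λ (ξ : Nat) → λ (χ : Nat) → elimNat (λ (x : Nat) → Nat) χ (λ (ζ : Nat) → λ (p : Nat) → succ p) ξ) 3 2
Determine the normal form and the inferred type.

resulting normal form:
  5
type:
  Nat


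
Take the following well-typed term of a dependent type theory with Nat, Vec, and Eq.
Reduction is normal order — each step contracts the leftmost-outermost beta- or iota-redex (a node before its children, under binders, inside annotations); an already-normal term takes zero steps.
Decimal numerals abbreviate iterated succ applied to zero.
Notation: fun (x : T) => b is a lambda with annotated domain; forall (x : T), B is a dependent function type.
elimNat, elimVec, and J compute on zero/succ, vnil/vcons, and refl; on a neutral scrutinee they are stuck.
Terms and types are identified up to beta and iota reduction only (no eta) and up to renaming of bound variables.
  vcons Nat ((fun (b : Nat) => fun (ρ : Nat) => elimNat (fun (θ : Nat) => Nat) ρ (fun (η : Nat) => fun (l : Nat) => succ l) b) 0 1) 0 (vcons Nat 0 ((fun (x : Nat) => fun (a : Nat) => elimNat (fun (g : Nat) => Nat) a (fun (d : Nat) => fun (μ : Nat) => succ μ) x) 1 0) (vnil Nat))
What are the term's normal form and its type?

resulting normal form:
  vcons Nat 1 0 (vcons Nat 0 1 (vnil Nat))
the term's type:
  Vec Nat 2


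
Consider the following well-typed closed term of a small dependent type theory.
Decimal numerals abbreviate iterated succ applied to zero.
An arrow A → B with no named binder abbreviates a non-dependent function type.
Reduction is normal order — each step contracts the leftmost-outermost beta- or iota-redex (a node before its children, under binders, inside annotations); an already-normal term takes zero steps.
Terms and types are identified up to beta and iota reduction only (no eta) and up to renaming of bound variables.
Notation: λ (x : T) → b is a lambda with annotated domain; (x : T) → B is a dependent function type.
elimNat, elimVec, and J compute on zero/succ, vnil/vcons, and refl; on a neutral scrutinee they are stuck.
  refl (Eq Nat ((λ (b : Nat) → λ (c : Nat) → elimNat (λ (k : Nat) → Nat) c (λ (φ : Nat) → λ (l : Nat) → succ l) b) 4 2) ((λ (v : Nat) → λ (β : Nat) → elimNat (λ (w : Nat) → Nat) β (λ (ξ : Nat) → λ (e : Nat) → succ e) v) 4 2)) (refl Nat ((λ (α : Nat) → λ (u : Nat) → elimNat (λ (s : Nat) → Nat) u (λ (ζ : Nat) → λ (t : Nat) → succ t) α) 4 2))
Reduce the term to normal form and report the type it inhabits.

reduced normal form:
  refl (Eq Nat 6 6) (refl Nat 6)
the term's type:
  Eq (Eq Nat 6 6) (refl Nat 6) (refl Nat 6)
observation: the term reaches its normal form after 45 normal-order steps.


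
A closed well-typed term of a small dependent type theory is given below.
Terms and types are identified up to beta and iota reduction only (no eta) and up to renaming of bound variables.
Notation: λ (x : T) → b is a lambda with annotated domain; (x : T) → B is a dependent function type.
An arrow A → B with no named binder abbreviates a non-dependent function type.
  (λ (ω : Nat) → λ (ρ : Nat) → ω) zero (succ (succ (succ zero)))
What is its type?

the term's type:
  Nat


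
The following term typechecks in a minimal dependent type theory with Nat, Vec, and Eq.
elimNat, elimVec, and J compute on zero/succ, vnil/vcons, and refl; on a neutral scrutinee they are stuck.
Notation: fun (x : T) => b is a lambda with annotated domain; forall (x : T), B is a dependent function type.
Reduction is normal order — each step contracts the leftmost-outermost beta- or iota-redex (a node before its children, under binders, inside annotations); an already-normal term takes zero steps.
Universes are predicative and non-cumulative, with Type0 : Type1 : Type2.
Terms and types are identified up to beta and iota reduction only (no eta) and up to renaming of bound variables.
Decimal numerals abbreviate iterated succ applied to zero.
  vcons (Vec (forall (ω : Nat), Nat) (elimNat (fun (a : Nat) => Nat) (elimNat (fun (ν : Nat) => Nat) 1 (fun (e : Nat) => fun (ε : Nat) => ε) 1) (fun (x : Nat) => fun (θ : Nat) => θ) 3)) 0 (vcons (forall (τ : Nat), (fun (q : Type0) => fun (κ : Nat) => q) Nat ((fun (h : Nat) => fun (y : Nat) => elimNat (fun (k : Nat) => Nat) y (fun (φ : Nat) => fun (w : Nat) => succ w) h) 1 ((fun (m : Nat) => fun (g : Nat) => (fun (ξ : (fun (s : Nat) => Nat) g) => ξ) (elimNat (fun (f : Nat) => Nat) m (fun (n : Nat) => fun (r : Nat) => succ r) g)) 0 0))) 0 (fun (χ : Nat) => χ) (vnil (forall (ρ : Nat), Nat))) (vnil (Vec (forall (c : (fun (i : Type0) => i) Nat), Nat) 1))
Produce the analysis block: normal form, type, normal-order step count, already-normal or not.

reduced normal form:
  vcons (Vec (forall (ω : Nat), Nat) 1) 0 (vcons (forall (a : Nat), Nat) 0 (fun (ν : Nat) => ν) (vnil (forall (e : Nat), Nat))) (vnil (Vec (forall (ε : Nat), Nat) 1))
inferred type:
  Vec (Vec (forall (ω : Nat), Nat) 1) 1
reduction steps (normal order): 17
term was already normal: no
first contracted redex: an elimNat iota-redex
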